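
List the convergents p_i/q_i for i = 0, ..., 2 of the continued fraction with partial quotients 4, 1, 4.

4/1, 5/1, 24/5

Using the convergent recurrence p_i = a_i*p_{i-1} + p_{i-2}, q_i = a_i*q_{i-1} + q_{i-2} with p_{-2}=0, p_{-1}=1, q_{-2}=1, q_{-1}=0:
  i=0: a_0=4, p_0 = 4*1 + 0 = 4, q_0 = 4*0 + 1 = 1.
  i=1: a_1=1, p_1 = 1*4 + 1 = 5, q_1 = 1*1 + 0 = 1.
  i=2: a_2=4, p_2 = 4*5 + 4 = 24, q_2 = 4*1 + 1 = 5.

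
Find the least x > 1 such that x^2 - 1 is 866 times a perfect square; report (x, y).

First expand sqrt(866) as a continued fraction. With x_i = (sqrt(866) + m_i)/d_i and (m_0, d_0) = (0, 1): a_0 = floor(sqrt(866)) = 29, since 29^2 = 841 <= 866 < 900 = 30^2.
Iterate m_{i+1} = d_i*a_i - m_i, d_{i+1} = (866 - m_{i+1}^2)/d_i, a_{i+1} = floor((a_0 + m_{i+1})/d_{i+1}):
  m_1 = 1*29 - 0 = 29, d_1 = (866 - 29^2)/1 = 25/1 = 25, a_1 = floor((29 + 29)/25) = 2.
  m_2 = 25*2 - 29 = 21, d_2 = (866 - 21^2)/25 = 425/25 = 17, a_2 = floor((29 + 21)/17) = 2.
  m_3 = 17*2 - 21 = 13, d_3 = (866 - 13^2)/17 = 697/17 = 41, a_3 = floor((29 + 13)/41) = 1.
  m_4 = 41*1 - 13 = 28, d_4 = (866 - 28^2)/41 = 82/41 = 2, a_4 = floor((29 + 28)/2) = 28.
  m_5 = 2*28 - 28 = 28, d_5 = (866 - 28^2)/2 = 82/2 = 41, a_5 = floor((29 + 28)/41) = 1.
  m_6 = 41*1 - 28 = 13, d_6 = (866 - 13^2)/41 = 697/41 = 17, a_6 = floor((29 + 13)/17) = 2.
  m_7 = 17*2 - 13 = 21, d_7 = (866 - 21^2)/17 = 425/17 = 25, a_7 = floor((29 + 21)/25) = 2.
  m_8 = 25*2 - 21 = 29, d_8 = (866 - 29^2)/25 = 25/25 = 1, a_8 = floor((29 + 29)/1) = 58.
  m_9 = 1*58 - 29 = 29, d_9 = (866 - 29^2)/1 = 25/1 = 25: (m_9, d_9) = (m_1, d_1) = (29, 25), so from here the quotients repeat a_1, ..., a_8; the period length is 8.
So sqrt(866) = [29; (2, 2, 1, 28, 1, 2, 2, 58)] with period length k = 8.
k is even, so the fundamental solution of x^2 - 866y^2 = 1 is (p_{k-1}, q_{k-1}) = (p_7, q_7); compute convergents through index 7.
Convergents (p_i = a_i*p_{i-1} + p_{i-2}, q_i = a_i*q_{i-1} + q_{i-2} with p_{-2}=0, p_{-1}=1, q_{-2}=1, q_{-1}=0):
  i=0: a_0=29, p_0 = 29*1 + 0 = 29, q_0 = 29*0 + 1 = 1.
  i=1: a_1=2, p_1 = 2*29 + 1 = 59, q_1 = 2*1 + 0 = 2.
  i=2: a_2=2, p_2 = 2*59 + 29 = 147, q_2 = 2*2 + 1 = 5.
  i=3: a_3=1, p_3 = 1*147 + 59 = 206, q_3 = 1*5 + 2 = 7.
  i=4: a_4=28, p_4 = 28*206 + 147 = 5915, q_4 = 28*7 + 5 = 201.
  i=5: a_5=1, p_5 = 1*5915 + 206 = 6121, q_5 = 1*201 + 7 = 208.
  i=6: a_6=2, p_6 = 2*6121 + 5915 = 18157, q_6 = 2*208 + 201 = 617.
  i=7: a_7=2, p_7 = 2*18157 + 6121 = 42435, q_7 = 2*617 + 208 = 1442.
Check: 42435^2 - 866*1442^2 = 1800729225 - 1800729224 = 1, so (x, y) = (42435, 1442) solves the equation, and by the theorem it is the least positive solution.

(x, y) = (42435, 1442)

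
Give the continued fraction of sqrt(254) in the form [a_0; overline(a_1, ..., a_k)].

[15; overline(1, 14, 1, 30)]

Write x_i = (sqrt(254) + m_i)/d_i with (m_0, d_0) = (0, 1). a_0 = floor(sqrt(254)) = 15, since 15^2 = 225 <= 254 < 256 = 16^2.
Iterate m_{i+1} = d_i*a_i - m_i, d_{i+1} = (254 - m_{i+1}^2)/d_i, a_{i+1} = floor((a_0 + m_{i+1})/d_{i+1}):
  m_1 = 1*15 - 0 = 15, d_1 = (254 - 15^2)/1 = 29/1 = 29, a_1 = floor((15 + 15)/29) = 1.
  m_2 = 29*1 - 15 = 14, d_2 = (254 - 14^2)/29 = 58/29 = 2, a_2 = floor((15 + 14)/2) = 14.
  m_3 = 2*14 - 14 = 14, d_3 = (254 - 14^2)/2 = 58/2 = 29, a_3 = floor((15 + 14)/29) = 1.
  m_4 = 29*1 - 14 = 15, d_4 = (254 - 15^2)/29 = 29/29 = 1, a_4 = floor((15 + 15)/1) = 30.
  m_5 = 1*30 - 15 = 15, d_5 = (254 - 15^2)/1 = 29/1 = 29: (m_5, d_5) = (m_1, d_1) = (15, 29), so from here the quotients repeat a_1, ..., a_4; the period length is 4.
Hence the expansion of sqrt(254) is a_0 = 15 followed by the repeating block 1, 14, 1, 30 (period 4).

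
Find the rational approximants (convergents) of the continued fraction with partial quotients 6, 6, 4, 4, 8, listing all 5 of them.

Using the convergent recurrence p_i = a_i*p_{i-1} + p_{i-2}, q_i = a_i*q_{i-1} + q_{i-2} with p_{-2}=0, p_{-1}=1, q_{-2}=1, q_{-1}=0:
  i=0: a_0=6, p_0 = 6*1 + 0 = 6, q_0 = 6*0 + 1 = 1.
  i=1: a_1=6, p_1 = 6*6 + 1 = 37, q_1 = 6*1 + 0 = 6.
  i=2: a_2=4, p_2 = 4*37 + 6 = 154, q_2 = 4*6 + 1 = 25.
  i=3: a_3=4, p_3 = 4*154 + 37 = 653, q_3 = 4*25 + 6 = 106.
  i=4: a_4=8, p_4 = 8*653 + 154 = 5378, q_4 = 8*106 + 25 = 873.

6/1, 37/6, 154/25, 653/106, 5378/873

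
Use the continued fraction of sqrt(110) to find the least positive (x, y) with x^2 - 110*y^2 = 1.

(x, y) = (21, 2)

First expand sqrt(110) as a continued fraction. With x_i = (sqrt(110) + m_i)/d_i and (m_0, d_0) = (0, 1): a_0 = floor(sqrt(110)) = 10, since 10^2 = 100 <= 110 < 121 = 11^2.
Iterate m_{i+1} = d_i*a_i - m_i, d_{i+1} = (110 - m_{i+1}^2)/d_i, a_{i+1} = floor((a_0 + m_{i+1})/d_{i+1}):
  m_1 = 1*10 - 0 = 10, d_1 = (110 - 10^2)/1 = 10/1 = 10, a_1 = floor((10 + 10)/10) = 2.
  m_2 = 10*2 - 10 = 10, d_2 = (110 - 10^2)/10 = 10/10 = 1, a_2 = floor((10 + 10)/1) = 20.
  m_3 = 1*20 - 10 = 10, d_3 = (110 - 10^2)/1 = 10/1 = 10: (m_3, d_3) = (m_1, d_1) = (10, 10), so from here the quotients repeat a_1, a_2; the period length is 2.
So sqrt(110) = [10; (2, 20)] with period length k = 2.
k is even, so the fundamental solution of x^2 - 110y^2 = 1 is (p_{k-1}, q_{k-1}) = (p_1, q_1); compute convergents through index 1.
Convergents (p_i = a_i*p_{i-1} + p_{i-2}, q_i = a_i*q_{i-1} + q_{i-2} with p_{-2}=0, p_{-1}=1, q_{-2}=1, q_{-1}=0):
  i=0: a_0=10, p_0 = 10*1 + 0 = 10, q_0 = 10*0 + 1 = 1.
  i=1: a_1=2, p_1 = 2*10 + 1 = 21, q_1 = 2*1 + 0 = 2.
Check: 21^2 - 110*2^2 = 441 - 440 = 1, so (x, y) = (21, 2) solves the equation, and by the theorem it is the least positive solution.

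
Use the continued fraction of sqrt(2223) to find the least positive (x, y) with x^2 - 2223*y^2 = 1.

(x, y) = (85292, 1809)

First expand sqrt(2223) as a continued fraction. With x_i = (sqrt(2223) + m_i)/d_i and (m_0, d_0) = (0, 1): a_0 = floor(sqrt(2223)) = 47, since 47^2 = 2209 <= 2223 < 2304 = 48^2.
Iterate m_{i+1} = d_i*a_i - m_i, d_{i+1} = (2223 - m_{i+1}^2)/d_i, a_{i+1} = floor((a_0 + m_{i+1})/d_{i+1}):
  m_1 = 1*47 - 0 = 47, d_1 = (2223 - 47^2)/1 = 14/1 = 14, a_1 = floor((47 + 47)/14) = 6.
  m_2 = 14*6 - 47 = 37, d_2 = (2223 - 37^2)/14 = 854/14 = 61, a_2 = floor((47 + 37)/61) = 1.
  m_3 = 61*1 - 37 = 24, d_3 = (2223 - 24^2)/61 = 1647/61 = 27, a_3 = floor((47 + 24)/27) = 2.
  m_4 = 27*2 - 24 = 30, d_4 = (2223 - 30^2)/27 = 1323/27 = 49, a_4 = floor((47 + 30)/49) = 1.
  m_5 = 49*1 - 30 = 19, d_5 = (2223 - 19^2)/49 = 1862/49 = 38, a_5 = floor((47 + 19)/38) = 1.
  m_6 = 38*1 - 19 = 19, d_6 = (2223 - 19^2)/38 = 1862/38 = 49, a_6 = floor((47 + 19)/49) = 1.
  m_7 = 49*1 - 19 = 30, d_7 = (2223 - 30^2)/49 = 1323/49 = 27, a_7 = floor((47 + 30)/27) = 2.
  m_8 = 27*2 - 30 = 24, d_8 = (2223 - 24^2)/27 = 1647/27 = 61, a_8 = floor((47 + 24)/61) = 1.
  m_9 = 61*1 - 24 = 37, d_9 = (2223 - 37^2)/61 = 854/61 = 14, a_9 = floor((47 + 37)/14) = 6.
  m_10 = 14*6 - 37 = 47, d_10 = (2223 - 47^2)/14 = 14/14 = 1, a_10 = floor((47 + 47)/1) = 94.
  m_11 = 1*94 - 47 = 47, d_11 = (2223 - 47^2)/1 = 14/1 = 14: (m_11, d_11) = (m_1, d_1) = (47, 14), so from here the quotients repeat a_1, ..., a_10; the period length is 10.
So sqrt(2223) = [47; (6, 1, 2, 1, 1, 1, 2, 1, 6, 94)] with period length k = 10.
k is even, so the fundamental solution of x^2 - 2223y^2 = 1 is (p_{k-1}, q_{k-1}) = (p_9, q_9); compute convergents through index 9.
Convergents (p_i = a_i*p_{i-1} + p_{i-2}, q_i = a_i*q_{i-1} + q_{i-2} with p_{-2}=0, p_{-1}=1, q_{-2}=1, q_{-1}=0):
  i=0: a_0=47, p_0 = 47*1 + 0 = 47, q_0 = 47*0 + 1 = 1.
  i=1: a_1=6, p_1 = 6*47 + 1 = 283, q_1 = 6*1 + 0 = 6.
  i=2: a_2=1, p_2 = 1*283 + 47 = 330, q_2 = 1*6 + 1 = 7.
  i=3: a_3=2, p_3 = 2*330 + 283 = 943, q_3 = 2*7 + 6 = 20.
  i=4: a_4=1, p_4 = 1*943 + 330 = 1273, q_4 = 1*20 + 7 = 27.
  i=5: a_5=1, p_5 = 1*1273 + 943 = 2216, q_5 = 1*27 + 20 = 47.
  i=6: a_6=1, p_6 = 1*2216 + 1273 = 3489, q_6 = 1*47 + 27 = 74.
  i=7: a_7=2, p_7 = 2*3489 + 2216 = 9194, q_7 = 2*74 + 47 = 195.
  i=8: a_8=1, p_8 = 1*9194 + 3489 = 12683, q_8 = 1*195 + 74 = 269.
  i=9: a_9=6, p_9 = 6*12683 + 9194 = 85292, q_9 = 6*269 + 195 = 1809.
Check: 85292^2 - 2223*1809^2 = 7274725264 - 7274725263 = 1, so (x, y) = (85292, 1809) solves the equation, and by the theorem it is the least positive solution.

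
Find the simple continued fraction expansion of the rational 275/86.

Run the Euclidean algorithm on 275 and 86; the successive quotients are the partial quotients a_0, a_1, ... (each step inverts the fractional part left over by the previous one):
  275 = 3*86 + 17, so a_0 = 3.
  86 = 5*17 + 1, so a_1 = 5.
  17 = 17*1 + 0, so a_2 = 17.
The remainder reaches 0 after 3 divisions, so the expansion has 3 partial quotients, read off in order.

[3; 5, 17]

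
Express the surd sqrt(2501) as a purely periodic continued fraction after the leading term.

Write x_i = (sqrt(2501) + m_i)/d_i with (m_0, d_0) = (0, 1). a_0 = floor(sqrt(2501)) = 50, since 50^2 = 2500 <= 2501 < 2601 = 51^2.
Iterate m_{i+1} = d_i*a_i - m_i, d_{i+1} = (2501 - m_{i+1}^2)/d_i, a_{i+1} = floor((a_0 + m_{i+1})/d_{i+1}):
  m_1 = 1*50 - 0 = 50, d_1 = (2501 - 50^2)/1 = 1/1 = 1, a_1 = floor((50 + 50)/1) = 100.
  m_2 = 1*100 - 50 = 50, d_2 = (2501 - 50^2)/1 = 1/1 = 1: (m_2, d_2) = (m_1, d_1) = (50, 1), so from here the quotient a_1 repeats; the period length is 1.
Hence the expansion of sqrt(2501) is a_0 = 50 followed by the repeating block 100 (period 1).

[50; (100)]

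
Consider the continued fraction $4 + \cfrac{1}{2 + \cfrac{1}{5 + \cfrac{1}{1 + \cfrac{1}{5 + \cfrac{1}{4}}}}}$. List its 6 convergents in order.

4/1, 9/2, 49/11, 58/13, 339/76, 1414/317

Using the convergent recurrence p_i = a_i*p_{i-1} + p_{i-2}, q_i = a_i*q_{i-1} + q_{i-2} with p_{-2}=0, p_{-1}=1, q_{-2}=1, q_{-1}=0:
  i=0: a_0=4, p_0 = 4*1 + 0 = 4, q_0 = 4*0 + 1 = 1.
  i=1: a_1=2, p_1 = 2*4 + 1 = 9, q_1 = 2*1 + 0 = 2.
  i=2: a_2=5, p_2 = 5*9 + 4 = 49, q_2 = 5*2 + 1 = 11.
  i=3: a_3=1, p_3 = 1*49 + 9 = 58, q_3 = 1*11 + 2 = 13.
  i=4: a_4=5, p_4 = 5*58 + 49 = 339, q_4 = 5*13 + 11 = 76.
  i=5: a_5=4, p_5 = 4*339 + 58 = 1414, q_5 = 4*76 + 13 = 317.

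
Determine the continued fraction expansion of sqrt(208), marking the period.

Write x_i = (sqrt(208) + m_i)/d_i with (m_0, d_0) = (0, 1). a_0 = floor(sqrt(208)) = 14, since 14^2 = 196 <= 208 < 225 = 15^2.
Iterate m_{i+1} = d_i*a_i - m_i, d_{i+1} = (208 - m_{i+1}^2)/d_i, a_{i+1} = floor((a_0 + m_{i+1})/d_{i+1}):
  m_1 = 1*14 - 0 = 14, d_1 = (208 - 14^2)/1 = 12/1 = 12, a_1 = floor((14 + 14)/12) = 2.
  m_2 = 12*2 - 14 = 10, d_2 = (208 - 10^2)/12 = 108/12 = 9, a_2 = floor((14 + 10)/9) = 2.
  m_3 = 9*2 - 10 = 8, d_3 = (208 - 8^2)/9 = 144/9 = 16, a_3 = floor((14 + 8)/16) = 1.
  m_4 = 16*1 - 8 = 8, d_4 = (208 - 8^2)/16 = 144/16 = 9, a_4 = floor((14 + 8)/9) = 2.
  m_5 = 9*2 - 8 = 10, d_5 = (208 - 10^2)/9 = 108/9 = 12, a_5 = floor((14 + 10)/12) = 2.
  m_6 = 12*2 - 10 = 14, d_6 = (208 - 14^2)/12 = 12/12 = 1, a_6 = floor((14 + 14)/1) = 28.
  m_7 = 1*28 - 14 = 14, d_7 = (208 - 14^2)/1 = 12/1 = 12: (m_7, d_7) = (m_1, d_1) = (14, 12), so from here the quotients repeat a_1, ..., a_6; the period length is 6.
Hence the expansion of sqrt(208) is a_0 = 14 followed by the repeating block 2, 2, 1, 2, 2, 28 (period 6).

[14; (2, 2, 1, 2, 2, 28)]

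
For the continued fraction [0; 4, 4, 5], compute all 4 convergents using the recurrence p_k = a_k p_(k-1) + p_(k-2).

0/1, 1/4, 4/17, 21/89

Using the convergent recurrence p_i = a_i*p_{i-1} + p_{i-2}, q_i = a_i*q_{i-1} + q_{i-2} with p_{-2}=0, p_{-1}=1, q_{-2}=1, q_{-1}=0:
  i=0: a_0=0, p_0 = 0*1 + 0 = 0, q_0 = 0*0 + 1 = 1.
  i=1: a_1=4, p_1 = 4*0 + 1 = 1, q_1 = 4*1 + 0 = 4.
  i=2: a_2=4, p_2 = 4*1 + 0 = 4, q_2 = 4*4 + 1 = 17.
  i=3: a_3=5, p_3 = 5*4 + 1 = 21, q_3 = 5*17 + 4 = 89.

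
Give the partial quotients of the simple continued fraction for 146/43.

Run the Euclidean algorithm on 146 and 43; the successive quotients are the partial quotients a_0, a_1, ... (each step inverts the fractional part left over by the previous one):
  146 = 3*43 + 17, so a_0 = 3.
  43 = 2*17 + 9, so a_1 = 2.
  17 = 1*9 + 8, so a_2 = 1.
  9 = 1*8 + 1, so a_3 = 1.
  8 = 8*1 + 0, so a_4 = 8.
The remainder reaches 0 after 5 divisions, so the expansion has 5 partial quotients, read off in order.

[3; 2, 1, 1, 8]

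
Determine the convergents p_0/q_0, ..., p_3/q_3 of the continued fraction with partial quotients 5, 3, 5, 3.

Using the convergent recurrence p_i = a_i*p_{i-1} + p_{i-2}, q_i = a_i*q_{i-1} + q_{i-2} with p_{-2}=0, p_{-1}=1, q_{-2}=1, q_{-1}=0:
  i=0: a_0=5, p_0 = 5*1 + 0 = 5, q_0 = 5*0 + 1 = 1.
  i=1: a_1=3, p_1 = 3*5 + 1 = 16, q_1 = 3*1 + 0 = 3.
  i=2: a_2=5, p_2 = 5*16 + 5 = 85, q_2 = 5*3 + 1 = 16.
  i=3: a_3=3, p_3 = 3*85 + 16 = 271, q_3 = 3*16 + 3 = 51.

5/1, 16/3, 85/16, 271/51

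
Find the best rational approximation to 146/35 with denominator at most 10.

25/6

Expand x = 146/35 as a continued fraction with the Euclidean algorithm:
  146 = 4*35 + 6, so a_0 = 4.
  35 = 5*6 + 5, so a_1 = 5.
  6 = 1*5 + 1, so a_2 = 1.
  5 = 5*1 + 0, so a_3 = 5.
so x = [4; 5, 1, 5].
Convergents (p_i = a_i*p_{i-1} + p_{i-2}, q_i = a_i*q_{i-1} + q_{i-2} with p_{-2}=0, p_{-1}=1, q_{-2}=1, q_{-1}=0), until the denominator exceeds 10:
  i=0: a_0=4, p_0 = 4*1 + 0 = 4, q_0 = 4*0 + 1 = 1.
  i=1: a_1=5, p_1 = 5*4 + 1 = 21, q_1 = 5*1 + 0 = 5.
  i=2: a_2=1, p_2 = 1*21 + 4 = 25, q_2 = 1*5 + 1 = 6.
  i=3: a_3=5, p_3 = 5*25 + 21 = 146, q_3 = 5*6 + 5 = 35.
q_3 = 35 > 10, so the last convergent with denominator <= 10 is p_2/q_2 = 25/6.
The closest fraction with denominator <= 10 is either p_2/q_2 or the intermediate fraction (k*p_2 + p_1)/(k*q_2 + q_1) with the largest k >= 1 whose denominator stays <= 10; these approach x as k grows, and every other convergent or intermediate fraction in range is farther away.
Largest k: floor((10 - q_1)/q_2) = floor((10 - 5)/6) = 0.
Since k = 0, no intermediate fraction beyond p_2/q_2 has denominator <= 10, so the convergent 25/6 is the closest (its error is |146*6 - 25*35|/(35*6) = 1/210).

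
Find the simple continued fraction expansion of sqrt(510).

[22; (1, 1, 2, 1, 1, 44)]

Write x_i = (sqrt(510) + m_i)/d_i with (m_0, d_0) = (0, 1). a_0 = floor(sqrt(510)) = 22, since 22^2 = 484 <= 510 < 529 = 23^2.
Iterate m_{i+1} = d_i*a_i - m_i, d_{i+1} = (510 - m_{i+1}^2)/d_i, a_{i+1} = floor((a_0 + m_{i+1})/d_{i+1}):
  m_1 = 1*22 - 0 = 22, d_1 = (510 - 22^2)/1 = 26/1 = 26, a_1 = floor((22 + 22)/26) = 1.
  m_2 = 26*1 - 22 = 4, d_2 = (510 - 4^2)/26 = 494/26 = 19, a_2 = floor((22 + 4)/19) = 1.
  m_3 = 19*1 - 4 = 15, d_3 = (510 - 15^2)/19 = 285/19 = 15, a_3 = floor((22 + 15)/15) = 2.
  m_4 = 15*2 - 15 = 15, d_4 = (510 - 15^2)/15 = 285/15 = 19, a_4 = floor((22 + 15)/19) = 1.
  m_5 = 19*1 - 15 = 4, d_5 = (510 - 4^2)/19 = 494/19 = 26, a_5 = floor((22 + 4)/26) = 1.
  m_6 = 26*1 - 4 = 22, d_6 = (510 - 22^2)/26 = 26/26 = 1, a_6 = floor((22 + 22)/1) = 44.
  m_7 = 1*44 - 22 = 22, d_7 = (510 - 22^2)/1 = 26/1 = 26: (m_7, d_7) = (m_1, d_1) = (22, 26), so from here the quotients repeat a_1, ..., a_6; the period length is 6.
Hence the expansion of sqrt(510) is a_0 = 22 followed by the repeating block 1, 1, 2, 1, 1, 44 (period 6).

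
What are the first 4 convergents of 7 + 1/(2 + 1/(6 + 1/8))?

Using the convergent recurrence p_i = a_i*p_{i-1} + p_{i-2}, q_i = a_i*q_{i-1} + q_{i-2} with p_{-2}=0, p_{-1}=1, q_{-2}=1, q_{-1}=0:
  i=0: a_0=7, p_0 = 7*1 + 0 = 7, q_0 = 7*0 + 1 = 1.
  i=1: a_1=2, p_1 = 2*7 + 1 = 15, q_1 = 2*1 + 0 = 2.
  i=2: a_2=6, p_2 = 6*15 + 7 = 97, q_2 = 6*2 + 1 = 13.
  i=3: a_3=8, p_3 = 8*97 + 15 = 791, q_3 = 8*13 + 2 = 106.

7/1, 15/2, 97/13, 791/106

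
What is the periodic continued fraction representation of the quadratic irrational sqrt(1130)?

[33; (1, 1, 1, 1, 1, 1, 66)]

Write x_i = (sqrt(1130) + m_i)/d_i with (m_0, d_0) = (0, 1). a_0 = floor(sqrt(1130)) = 33, since 33^2 = 1089 <= 1130 < 1156 = 34^2.
Iterate m_{i+1} = d_i*a_i - m_i, d_{i+1} = (1130 - m_{i+1}^2)/d_i, a_{i+1} = floor((a_0 + m_{i+1})/d_{i+1}):
  m_1 = 1*33 - 0 = 33, d_1 = (1130 - 33^2)/1 = 41/1 = 41, a_1 = floor((33 + 33)/41) = 1.
  m_2 = 41*1 - 33 = 8, d_2 = (1130 - 8^2)/41 = 1066/41 = 26, a_2 = floor((33 + 8)/26) = 1.
  m_3 = 26*1 - 8 = 18, d_3 = (1130 - 18^2)/26 = 806/26 = 31, a_3 = floor((33 + 18)/31) = 1.
  m_4 = 31*1 - 18 = 13, d_4 = (1130 - 13^2)/31 = 961/31 = 31, a_4 = floor((33 + 13)/31) = 1.
  m_5 = 31*1 - 13 = 18, d_5 = (1130 - 18^2)/31 = 806/31 = 26, a_5 = floor((33 + 18)/26) = 1.
  m_6 = 26*1 - 18 = 8, d_6 = (1130 - 8^2)/26 = 1066/26 = 41, a_6 = floor((33 + 8)/41) = 1.
  m_7 = 41*1 - 8 = 33, d_7 = (1130 - 33^2)/41 = 41/41 = 1, a_7 = floor((33 + 33)/1) = 66.
  m_8 = 1*66 - 33 = 33, d_8 = (1130 - 33^2)/1 = 41/1 = 41: (m_8, d_8) = (m_1, d_1) = (33, 41), so from here the quotients repeat a_1, ..., a_7; the period length is 7.
Hence the expansion of sqrt(1130) is a_0 = 33 followed by the repeating block 1, 1, 1, 1, 1, 1, 66 (period 7).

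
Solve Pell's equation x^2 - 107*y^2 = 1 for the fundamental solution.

First expand sqrt(107) as a continued fraction. With x_i = (sqrt(107) + m_i)/d_i and (m_0, d_0) = (0, 1): a_0 = floor(sqrt(107)) = 10, since 10^2 = 100 <= 107 < 121 = 11^2.
Iterate m_{i+1} = d_i*a_i - m_i, d_{i+1} = (107 - m_{i+1}^2)/d_i, a_{i+1} = floor((a_0 + m_{i+1})/d_{i+1}):
  m_1 = 1*10 - 0 = 10, d_1 = (107 - 10^2)/1 = 7/1 = 7, a_1 = floor((10 + 10)/7) = 2.
  m_2 = 7*2 - 10 = 4, d_2 = (107 - 4^2)/7 = 91/7 = 13, a_2 = floor((10 + 4)/13) = 1.
  m_3 = 13*1 - 4 = 9, d_3 = (107 - 9^2)/13 = 26/13 = 2, a_3 = floor((10 + 9)/2) = 9.
  m_4 = 2*9 - 9 = 9, d_4 = (107 - 9^2)/2 = 26/2 = 13, a_4 = floor((10 + 9)/13) = 1.
  m_5 = 13*1 - 9 = 4, d_5 = (107 - 4^2)/13 = 91/13 = 7, a_5 = floor((10 + 4)/7) = 2.
  m_6 = 7*2 - 4 = 10, d_6 = (107 - 10^2)/7 = 7/7 = 1, a_6 = floor((10 + 10)/1) = 20.
  m_7 = 1*20 - 10 = 10, d_7 = (107 - 10^2)/1 = 7/1 = 7: (m_7, d_7) = (m_1, d_1) = (10, 7), so from here the quotients repeat a_1, ..., a_6; the period length is 6.
So sqrt(107) = [10; (2, 1, 9, 1, 2, 20)] with period length k = 6.
k is even, so the fundamental solution of x^2 - 107y^2 = 1 is (p_{k-1}, q_{k-1}) = (p_5, q_5); compute convergents through index 5.
Convergents (p_i = a_i*p_{i-1} + p_{i-2}, q_i = a_i*q_{i-1} + q_{i-2} with p_{-2}=0, p_{-1}=1, q_{-2}=1, q_{-1}=0):
  i=0: a_0=10, p_0 = 10*1 + 0 = 10, q_0 = 10*0 + 1 = 1.
  i=1: a_1=2, p_1 = 2*10 + 1 = 21, q_1 = 2*1 + 0 = 2.
  i=2: a_2=1, p_2 = 1*21 + 10 = 31, q_2 = 1*2 + 1 = 3.
  i=3: a_3=9, p_3 = 9*31 + 21 = 300, q_3 = 9*3 + 2 = 29.
  i=4: a_4=1, p_4 = 1*300 + 31 = 331, q_4 = 1*29 + 3 = 32.
  i=5: a_5=2, p_5 = 2*331 + 300 = 962, q_5 = 2*32 + 29 = 93.
Check: 962^2 - 107*93^2 = 925444 - 925443 = 1, so (x, y) = (962, 93) solves the equation, and by the theorem it is the least positive solution.

(x, y) = (962, 93)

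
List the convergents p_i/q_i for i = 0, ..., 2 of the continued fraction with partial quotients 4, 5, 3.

4/1, 21/5, 67/16

Using the convergent recurrence p_i = a_i*p_{i-1} + p_{i-2}, q_i = a_i*q_{i-1} + q_{i-2} with p_{-2}=0, p_{-1}=1, q_{-2}=1, q_{-1}=0:
  i=0: a_0=4, p_0 = 4*1 + 0 = 4, q_0 = 4*0 + 1 = 1.
  i=1: a_1=5, p_1 = 5*4 + 1 = 21, q_1 = 5*1 + 0 = 5.
  i=2: a_2=3, p_2 = 3*21 + 4 = 67, q_2 = 3*5 + 1 = 16.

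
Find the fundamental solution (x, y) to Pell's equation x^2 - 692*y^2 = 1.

First expand sqrt(692) as a continued fraction. With x_i = (sqrt(692) + m_i)/d_i and (m_0, d_0) = (0, 1): a_0 = floor(sqrt(692)) = 26, since 26^2 = 676 <= 692 < 729 = 27^2.
Iterate m_{i+1} = d_i*a_i - m_i, d_{i+1} = (692 - m_{i+1}^2)/d_i, a_{i+1} = floor((a_0 + m_{i+1})/d_{i+1}):
  m_1 = 1*26 - 0 = 26, d_1 = (692 - 26^2)/1 = 16/1 = 16, a_1 = floor((26 + 26)/16) = 3.
  m_2 = 16*3 - 26 = 22, d_2 = (692 - 22^2)/16 = 208/16 = 13, a_2 = floor((26 + 22)/13) = 3.
  m_3 = 13*3 - 22 = 17, d_3 = (692 - 17^2)/13 = 403/13 = 31, a_3 = floor((26 + 17)/31) = 1.
  m_4 = 31*1 - 17 = 14, d_4 = (692 - 14^2)/31 = 496/31 = 16, a_4 = floor((26 + 14)/16) = 2.
  m_5 = 16*2 - 14 = 18, d_5 = (692 - 18^2)/16 = 368/16 = 23, a_5 = floor((26 + 18)/23) = 1.
  m_6 = 23*1 - 18 = 5, d_6 = (692 - 5^2)/23 = 667/23 = 29, a_6 = floor((26 + 5)/29) = 1.
  m_7 = 29*1 - 5 = 24, d_7 = (692 - 24^2)/29 = 116/29 = 4, a_7 = floor((26 + 24)/4) = 12.
  m_8 = 4*12 - 24 = 24, d_8 = (692 - 24^2)/4 = 116/4 = 29, a_8 = floor((26 + 24)/29) = 1.
  m_9 = 29*1 - 24 = 5, d_9 = (692 - 5^2)/29 = 667/29 = 23, a_9 = floor((26 + 5)/23) = 1.
  m_10 = 23*1 - 5 = 18, d_10 = (692 - 18^2)/23 = 368/23 = 16, a_10 = floor((26 + 18)/16) = 2.
  m_11 = 16*2 - 18 = 14, d_11 = (692 - 14^2)/16 = 496/16 = 31, a_11 = floor((26 + 14)/31) = 1.
  m_12 = 31*1 - 14 = 17, d_12 = (692 - 17^2)/31 = 403/31 = 13, a_12 = floor((26 + 17)/13) = 3.
  m_13 = 13*3 - 17 = 22, d_13 = (692 - 22^2)/13 = 208/13 = 16, a_13 = floor((26 + 22)/16) = 3.
  m_14 = 16*3 - 22 = 26, d_14 = (692 - 26^2)/16 = 16/16 = 1, a_14 = floor((26 + 26)/1) = 52.
  m_15 = 1*52 - 26 = 26, d_15 = (692 - 26^2)/1 = 16/1 = 16: (m_15, d_15) = (m_1, d_1) = (26, 16), so from here the quotients repeat a_1, ..., a_14; the period length is 14.
So sqrt(692) = [26; (3, 3, 1, 2, 1, 1, 12, 1, 1, 2, 1, 3, 3, 52)] with period length k = 14.
k is even, so the fundamental solution of x^2 - 692y^2 = 1 is (p_{k-1}, q_{k-1}) = (p_13, q_13); compute convergents through index 13.
Convergents (p_i = a_i*p_{i-1} + p_{i-2}, q_i = a_i*q_{i-1} + q_{i-2} with p_{-2}=0, p_{-1}=1, q_{-2}=1, q_{-1}=0):
  i=0: a_0=26, p_0 = 26*1 + 0 = 26, q_0 = 26*0 + 1 = 1.
  i=1: a_1=3, p_1 = 3*26 + 1 = 79, q_1 = 3*1 + 0 = 3.
  i=2: a_2=3, p_2 = 3*79 + 26 = 263, q_2 = 3*3 + 1 = 10.
  i=3: a_3=1, p_3 = 1*263 + 79 = 342, q_3 = 1*10 + 3 = 13.
  i=4: a_4=2, p_4 = 2*342 + 263 = 947, q_4 = 2*13 + 10 = 36.
  i=5: a_5=1, p_5 = 1*947 + 342 = 1289, q_5 = 1*36 + 13 = 49.
  i=6: a_6=1, p_6 = 1*1289 + 947 = 2236, q_6 = 1*49 + 36 = 85.
  i=7: a_7=12, p_7 = 12*2236 + 1289 = 28121, q_7 = 12*85 + 49 = 1069.
  i=8: a_8=1, p_8 = 1*28121 + 2236 = 30357, q_8 = 1*1069 + 85 = 1154.
  i=9: a_9=1, p_9 = 1*30357 + 28121 = 58478, q_9 = 1*1154 + 1069 = 2223.
  i=10: a_10=2, p_10 = 2*58478 + 30357 = 147313, q_10 = 2*2223 + 1154 = 5600.
  i=11: a_11=1, p_11 = 1*147313 + 58478 = 205791, q_11 = 1*5600 + 2223 = 7823.
  i=12: a_12=3, p_12 = 3*205791 + 147313 = 764686, q_12 = 3*7823 + 5600 = 29069.
  i=13: a_13=3, p_13 = 3*764686 + 205791 = 2499849, q_13 = 3*29069 + 7823 = 95030.
Check: 2499849^2 - 692*95030^2 = 6249245022801 - 6249245022800 = 1, so (x, y) = (2499849, 95030) solves the equation, and by the theorem it is the least positive solution.

(x, y) = (2499849, 95030)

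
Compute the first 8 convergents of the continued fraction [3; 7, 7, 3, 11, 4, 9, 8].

Using the convergent recurrence p_i = a_i*p_{i-1} + p_{i-2}, q_i = a_i*q_{i-1} + q_{i-2} with p_{-2}=0, p_{-1}=1, q_{-2}=1, q_{-1}=0:
  i=0: a_0=3, p_0 = 3*1 + 0 = 3, q_0 = 3*0 + 1 = 1.
  i=1: a_1=7, p_1 = 7*3 + 1 = 22, q_1 = 7*1 + 0 = 7.
  i=2: a_2=7, p_2 = 7*22 + 3 = 157, q_2 = 7*7 + 1 = 50.
  i=3: a_3=3, p_3 = 3*157 + 22 = 493, q_3 = 3*50 + 7 = 157.
  i=4: a_4=11, p_4 = 11*493 + 157 = 5580, q_4 = 11*157 + 50 = 1777.
  i=5: a_5=4, p_5 = 4*5580 + 493 = 22813, q_5 = 4*1777 + 157 = 7265.
  i=6: a_6=9, p_6 = 9*22813 + 5580 = 210897, q_6 = 9*7265 + 1777 = 67162.
  i=7: a_7=8, p_7 = 8*210897 + 22813 = 1709989, q_7 = 8*67162 + 7265 = 544561.

3/1, 22/7, 157/50, 493/157, 5580/1777, 22813/7265, 210897/67162, 1709989/544561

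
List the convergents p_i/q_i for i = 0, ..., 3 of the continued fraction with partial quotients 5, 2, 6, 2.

Using the convergent recurrence p_i = a_i*p_{i-1} + p_{i-2}, q_i = a_i*q_{i-1} + q_{i-2} with p_{-2}=0, p_{-1}=1, q_{-2}=1, q_{-1}=0:
  i=0: a_0=5, p_0 = 5*1 + 0 = 5, q_0 = 5*0 + 1 = 1.
  i=1: a_1=2, p_1 = 2*5 + 1 = 11, q_1 = 2*1 + 0 = 2.
  i=2: a_2=6, p_2 = 6*11 + 5 = 71, q_2 = 6*2 + 1 = 13.
  i=3: a_3=2, p_3 = 2*71 + 11 = 153, q_3 = 2*13 + 2 = 28.

5/1, 11/2, 71/13, 153/28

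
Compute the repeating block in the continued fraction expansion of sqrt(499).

Write x_i = (sqrt(499) + m_i)/d_i with (m_0, d_0) = (0, 1). a_0 = floor(sqrt(499)) = 22, since 22^2 = 484 <= 499 < 529 = 23^2.
Iterate m_{i+1} = d_i*a_i - m_i, d_{i+1} = (499 - m_{i+1}^2)/d_i, a_{i+1} = floor((a_0 + m_{i+1})/d_{i+1}):
  m_1 = 1*22 - 0 = 22, d_1 = (499 - 22^2)/1 = 15/1 = 15, a_1 = floor((22 + 22)/15) = 2.
  m_2 = 15*2 - 22 = 8, d_2 = (499 - 8^2)/15 = 435/15 = 29, a_2 = floor((22 + 8)/29) = 1.
  m_3 = 29*1 - 8 = 21, d_3 = (499 - 21^2)/29 = 58/29 = 2, a_3 = floor((22 + 21)/2) = 21.
  m_4 = 2*21 - 21 = 21, d_4 = (499 - 21^2)/2 = 58/2 = 29, a_4 = floor((22 + 21)/29) = 1.
  m_5 = 29*1 - 21 = 8, d_5 = (499 - 8^2)/29 = 435/29 = 15, a_5 = floor((22 + 8)/15) = 2.
  m_6 = 15*2 - 8 = 22, d_6 = (499 - 22^2)/15 = 15/15 = 1, a_6 = floor((22 + 22)/1) = 44.
  m_7 = 1*44 - 22 = 22, d_7 = (499 - 22^2)/1 = 15/1 = 15: (m_7, d_7) = (m_1, d_1) = (22, 15), so from here the quotients repeat a_1, ..., a_6; the period length is 6.
Hence the expansion of sqrt(499) is a_0 = 22 followed by the repeating block 2, 1, 21, 1, 2, 44 (period 6).

[22; (2, 1, 21, 1, 2, 44)]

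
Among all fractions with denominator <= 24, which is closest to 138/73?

17/9

Expand x = 138/73 as a continued fraction with the Euclidean algorithm:
  138 = 1*73 + 65, so a_0 = 1.
  73 = 1*65 + 8, so a_1 = 1.
  65 = 8*8 + 1, so a_2 = 8.
  8 = 8*1 + 0, so a_3 = 8.
so x = [1; 1, 8, 8].
Convergents (p_i = a_i*p_{i-1} + p_{i-2}, q_i = a_i*q_{i-1} + q_{i-2} with p_{-2}=0, p_{-1}=1, q_{-2}=1, q_{-1}=0), until the denominator exceeds 24:
  i=0: a_0=1, p_0 = 1*1 + 0 = 1, q_0 = 1*0 + 1 = 1.
  i=1: a_1=1, p_1 = 1*1 + 1 = 2, q_1 = 1*1 + 0 = 1.
  i=2: a_2=8, p_2 = 8*2 + 1 = 17, q_2 = 8*1 + 1 = 9.
  i=3: a_3=8, p_3 = 8*17 + 2 = 138, q_3 = 8*9 + 1 = 73.
q_3 = 73 > 24, so the last convergent with denominator <= 24 is p_2/q_2 = 17/9.
The closest fraction with denominator <= 24 is either p_2/q_2 or the intermediate fraction (k*p_2 + p_1)/(k*q_2 + q_1) with the largest k >= 1 whose denominator stays <= 24; these approach x as k grows, and every other convergent or intermediate fraction in range is farther away.
Largest k: floor((24 - q_1)/q_2) = floor((24 - 1)/9) = 2.
That gives (2*17 + 2)/(2*9 + 1) = 36/19.
Compare the errors: |x - 17/9| = |138*9 - 17*73|/(73*9) = 1/657, and |x - 36/19| = |138*19 - 36*73|/(73*19) = 6/1387.
Cross-multiplying, 1*1387 = 1387 < 3942 = 6*657, so 1/657 is smaller: the convergent 17/9 is closer to x than 36/19.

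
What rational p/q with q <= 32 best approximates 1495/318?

Expand x = 1495/318 as a continued fraction with the Euclidean algorithm:
  1495 = 4*318 + 223, so a_0 = 4.
  318 = 1*223 + 95, so a_1 = 1.
  223 = 2*95 + 33, so a_2 = 2.
  95 = 2*33 + 29, so a_3 = 2.
  33 = 1*29 + 4, so a_4 = 1.
  29 = 7*4 + 1, so a_5 = 7.
  4 = 4*1 + 0, so a_6 = 4.
so x = [4; 1, 2, 2, 1, 7, 4].
Convergents (p_i = a_i*p_{i-1} + p_{i-2}, q_i = a_i*q_{i-1} + q_{i-2} with p_{-2}=0, p_{-1}=1, q_{-2}=1, q_{-1}=0), until the denominator exceeds 32:
  i=0: a_0=4, p_0 = 4*1 + 0 = 4, q_0 = 4*0 + 1 = 1.
  i=1: a_1=1, p_1 = 1*4 + 1 = 5, q_1 = 1*1 + 0 = 1.
  i=2: a_2=2, p_2 = 2*5 + 4 = 14, q_2 = 2*1 + 1 = 3.
  i=3: a_3=2, p_3 = 2*14 + 5 = 33, q_3 = 2*3 + 1 = 7.
  i=4: a_4=1, p_4 = 1*33 + 14 = 47, q_4 = 1*7 + 3 = 10.
  i=5: a_5=7, p_5 = 7*47 + 33 = 362, q_5 = 7*10 + 7 = 77.
q_5 = 77 > 32, so the last convergent with denominator <= 32 is p_4/q_4 = 47/10.
The closest fraction with denominator <= 32 is either p_4/q_4 or the intermediate fraction (k*p_4 + p_3)/(k*q_4 + q_3) with the largest k >= 1 whose denominator stays <= 32; these approach x as k grows, and every other convergent or intermediate fraction in range is farther away.
Largest k: floor((32 - q_3)/q_4) = floor((32 - 7)/10) = 2.
That gives (2*47 + 33)/(2*10 + 7) = 127/27.
Compare the errors: |x - 47/10| = |1495*10 - 47*318|/(318*10) = 4/3180, and |x - 127/27| = |1495*27 - 127*318|/(318*27) = 21/8586.
Cross-multiplying, 4*8586 = 34344 < 66780 = 21*3180, so 4/3180 is smaller: the convergent 47/10 is closer to x than 127/27.

47/10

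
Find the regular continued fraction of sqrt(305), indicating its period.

[17; (2, 6, 2, 34)]

Write x_i = (sqrt(305) + m_i)/d_i with (m_0, d_0) = (0, 1). a_0 = floor(sqrt(305)) = 17, since 17^2 = 289 <= 305 < 324 = 18^2.
Iterate m_{i+1} = d_i*a_i - m_i, d_{i+1} = (305 - m_{i+1}^2)/d_i, a_{i+1} = floor((a_0 + m_{i+1})/d_{i+1}):
  m_1 = 1*17 - 0 = 17, d_1 = (305 - 17^2)/1 = 16/1 = 16, a_1 = floor((17 + 17)/16) = 2.
  m_2 = 16*2 - 17 = 15, d_2 = (305 - 15^2)/16 = 80/16 = 5, a_2 = floor((17 + 15)/5) = 6.
  m_3 = 5*6 - 15 = 15, d_3 = (305 - 15^2)/5 = 80/5 = 16, a_3 = floor((17 + 15)/16) = 2.
  m_4 = 16*2 - 15 = 17, d_4 = (305 - 17^2)/16 = 16/16 = 1, a_4 = floor((17 + 17)/1) = 34.
  m_5 = 1*34 - 17 = 17, d_5 = (305 - 17^2)/1 = 16/1 = 16: (m_5, d_5) = (m_1, d_1) = (17, 16), so from here the quotients repeat a_1, ..., a_4; the period length is 4.
Hence the expansion of sqrt(305) is a_0 = 17 followed by the repeating block 2, 6, 2, 34 (period 4).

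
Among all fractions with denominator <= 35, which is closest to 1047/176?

119/20

Expand x = 1047/176 as a continued fraction with the Euclidean algorithm:
  1047 = 5*176 + 167, so a_0 = 5.
  176 = 1*167 + 9, so a_1 = 1.
  167 = 18*9 + 5, so a_2 = 18.
  9 = 1*5 + 4, so a_3 = 1.
  5 = 1*4 + 1, so a_4 = 1.
  4 = 4*1 + 0, so a_5 = 4.
so x = [5; 1, 18, 1, 1, 4].
Convergents (p_i = a_i*p_{i-1} + p_{i-2}, q_i = a_i*q_{i-1} + q_{i-2} with p_{-2}=0, p_{-1}=1, q_{-2}=1, q_{-1}=0), until the denominator exceeds 35:
  i=0: a_0=5, p_0 = 5*1 + 0 = 5, q_0 = 5*0 + 1 = 1.
  i=1: a_1=1, p_1 = 1*5 + 1 = 6, q_1 = 1*1 + 0 = 1.
  i=2: a_2=18, p_2 = 18*6 + 5 = 113, q_2 = 18*1 + 1 = 19.
  i=3: a_3=1, p_3 = 1*113 + 6 = 119, q_3 = 1*19 + 1 = 20.
  i=4: a_4=1, p_4 = 1*119 + 113 = 232, q_4 = 1*20 + 19 = 39.
q_4 = 39 > 35, so the last convergent with denominator <= 35 is p_3/q_3 = 119/20.
The closest fraction with denominator <= 35 is either p_3/q_3 or the intermediate fraction (k*p_3 + p_2)/(k*q_3 + q_2) with the largest k >= 1 whose denominator stays <= 35; these approach x as k grows, and every other convergent or intermediate fraction in range is farther away.
Largest k: floor((35 - q_2)/q_3) = floor((35 - 19)/20) = 0.
Since k = 0, no intermediate fraction beyond p_3/q_3 has denominator <= 35, so the convergent 119/20 is the closest (its error is |1047*20 - 119*176|/(176*20) = 4/3520).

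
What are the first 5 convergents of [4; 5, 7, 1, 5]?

4/1, 21/5, 151/36, 172/41, 1011/241

Using the convergent recurrence p_i = a_i*p_{i-1} + p_{i-2}, q_i = a_i*q_{i-1} + q_{i-2} with p_{-2}=0, p_{-1}=1, q_{-2}=1, q_{-1}=0:
  i=0: a_0=4, p_0 = 4*1 + 0 = 4, q_0 = 4*0 + 1 = 1.
  i=1: a_1=5, p_1 = 5*4 + 1 = 21, q_1 = 5*1 + 0 = 5.
  i=2: a_2=7, p_2 = 7*21 + 4 = 151, q_2 = 7*5 + 1 = 36.
  i=3: a_3=1, p_3 = 1*151 + 21 = 172, q_3 = 1*36 + 5 = 41.
  i=4: a_4=5, p_4 = 5*172 + 151 = 1011, q_4 = 5*41 + 36 = 241.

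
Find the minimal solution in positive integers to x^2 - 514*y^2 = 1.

(x, y) = (4625, 204)

First expand sqrt(514) as a continued fraction. With x_i = (sqrt(514) + m_i)/d_i and (m_0, d_0) = (0, 1): a_0 = floor(sqrt(514)) = 22, since 22^2 = 484 <= 514 < 529 = 23^2.
Iterate m_{i+1} = d_i*a_i - m_i, d_{i+1} = (514 - m_{i+1}^2)/d_i, a_{i+1} = floor((a_0 + m_{i+1})/d_{i+1}):
  m_1 = 1*22 - 0 = 22, d_1 = (514 - 22^2)/1 = 30/1 = 30, a_1 = floor((22 + 22)/30) = 1.
  m_2 = 30*1 - 22 = 8, d_2 = (514 - 8^2)/30 = 450/30 = 15, a_2 = floor((22 + 8)/15) = 2.
  m_3 = 15*2 - 8 = 22, d_3 = (514 - 22^2)/15 = 30/15 = 2, a_3 = floor((22 + 22)/2) = 22.
  m_4 = 2*22 - 22 = 22, d_4 = (514 - 22^2)/2 = 30/2 = 15, a_4 = floor((22 + 22)/15) = 2.
  m_5 = 15*2 - 22 = 8, d_5 = (514 - 8^2)/15 = 450/15 = 30, a_5 = floor((22 + 8)/30) = 1.
  m_6 = 30*1 - 8 = 22, d_6 = (514 - 22^2)/30 = 30/30 = 1, a_6 = floor((22 + 22)/1) = 44.
  m_7 = 1*44 - 22 = 22, d_7 = (514 - 22^2)/1 = 30/1 = 30: (m_7, d_7) = (m_1, d_1) = (22, 30), so from here the quotients repeat a_1, ..., a_6; the period length is 6.
So sqrt(514) = [22; (1, 2, 22, 2, 1, 44)] with period length k = 6.
k is even, so the fundamental solution of x^2 - 514y^2 = 1 is (p_{k-1}, q_{k-1}) = (p_5, q_5); compute convergents through index 5.
Convergents (p_i = a_i*p_{i-1} + p_{i-2}, q_i = a_i*q_{i-1} + q_{i-2} with p_{-2}=0, p_{-1}=1, q_{-2}=1, q_{-1}=0):
  i=0: a_0=22, p_0 = 22*1 + 0 = 22, q_0 = 22*0 + 1 = 1.
  i=1: a_1=1, p_1 = 1*22 + 1 = 23, q_1 = 1*1 + 0 = 1.
  i=2: a_2=2, p_2 = 2*23 + 22 = 68, q_2 = 2*1 + 1 = 3.
  i=3: a_3=22, p_3 = 22*68 + 23 = 1519, q_3 = 22*3 + 1 = 67.
  i=4: a_4=2, p_4 = 2*1519 + 68 = 3106, q_4 = 2*67 + 3 = 137.
  i=5: a_5=1, p_5 = 1*3106 + 1519 = 4625, q_5 = 1*137 + 67 = 204.
Check: 4625^2 - 514*204^2 = 21390625 - 21390624 = 1, so (x, y) = (4625, 204) solves the equation, and by the theorem it is the least positive solution.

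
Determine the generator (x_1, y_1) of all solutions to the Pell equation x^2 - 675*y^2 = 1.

First expand sqrt(675) as a continued fraction. With x_i = (sqrt(675) + m_i)/d_i and (m_0, d_0) = (0, 1): a_0 = floor(sqrt(675)) = 25, since 25^2 = 625 <= 675 < 676 = 26^2.
Iterate m_{i+1} = d_i*a_i - m_i, d_{i+1} = (675 - m_{i+1}^2)/d_i, a_{i+1} = floor((a_0 + m_{i+1})/d_{i+1}):
  m_1 = 1*25 - 0 = 25, d_1 = (675 - 25^2)/1 = 50/1 = 50, a_1 = floor((25 + 25)/50) = 1.
  m_2 = 50*1 - 25 = 25, d_2 = (675 - 25^2)/50 = 50/50 = 1, a_2 = floor((25 + 25)/1) = 50.
  m_3 = 1*50 - 25 = 25, d_3 = (675 - 25^2)/1 = 50/1 = 50: (m_3, d_3) = (m_1, d_1) = (25, 50), so from here the quotients repeat a_1, a_2; the period length is 2.
So sqrt(675) = [25; (1, 50)] with period length k = 2.
k is even, so the fundamental solution of x^2 - 675y^2 = 1 is (p_{k-1}, q_{k-1}) = (p_1, q_1); compute convergents through index 1.
Convergents (p_i = a_i*p_{i-1} + p_{i-2}, q_i = a_i*q_{i-1} + q_{i-2} with p_{-2}=0, p_{-1}=1, q_{-2}=1, q_{-1}=0):
  i=0: a_0=25, p_0 = 25*1 + 0 = 25, q_0 = 25*0 + 1 = 1.
  i=1: a_1=1, p_1 = 1*25 + 1 = 26, q_1 = 1*1 + 0 = 1.
Check: 26^2 - 675*1^2 = 676 - 675 = 1, so (x, y) = (26, 1) solves the equation, and by the theorem it is the least positive solution.

(x, y) = (26, 1)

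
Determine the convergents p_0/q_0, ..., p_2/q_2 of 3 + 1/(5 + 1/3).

3/1, 16/5, 51/16

Using the convergent recurrence p_i = a_i*p_{i-1} + p_{i-2}, q_i = a_i*q_{i-1} + q_{i-2} with p_{-2}=0, p_{-1}=1, q_{-2}=1, q_{-1}=0:
  i=0: a_0=3, p_0 = 3*1 + 0 = 3, q_0 = 3*0 + 1 = 1.
  i=1: a_1=5, p_1 = 5*3 + 1 = 16, q_1 = 5*1 + 0 = 5.
  i=2: a_2=3, p_2 = 3*16 + 3 = 51, q_2 = 3*5 + 1 = 16.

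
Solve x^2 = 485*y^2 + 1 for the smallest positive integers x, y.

(x, y) = (969, 44)

First expand sqrt(485) as a continued fraction. With x_i = (sqrt(485) + m_i)/d_i and (m_0, d_0) = (0, 1): a_0 = floor(sqrt(485)) = 22, since 22^2 = 484 <= 485 < 529 = 23^2.
Iterate m_{i+1} = d_i*a_i - m_i, d_{i+1} = (485 - m_{i+1}^2)/d_i, a_{i+1} = floor((a_0 + m_{i+1})/d_{i+1}):
  m_1 = 1*22 - 0 = 22, d_1 = (485 - 22^2)/1 = 1/1 = 1, a_1 = floor((22 + 22)/1) = 44.
  m_2 = 1*44 - 22 = 22, d_2 = (485 - 22^2)/1 = 1/1 = 1: (m_2, d_2) = (m_1, d_1) = (22, 1), so from here the quotient a_1 repeats; the period length is 1.
So sqrt(485) = [22; (44)] with period length k = 1.
k is odd, so (p_{k-1}, q_{k-1}) only solves x^2 - 485y^2 = -1 and the fundamental solution of x^2 - 485y^2 = 1 is (p_{2k-1}, q_{2k-1}) = (p_1, q_1); compute convergents through index 1, running through the period twice.
Convergents (p_i = a_i*p_{i-1} + p_{i-2}, q_i = a_i*q_{i-1} + q_{i-2} with p_{-2}=0, p_{-1}=1, q_{-2}=1, q_{-1}=0):
  i=0: a_0=22, p_0 = 22*1 + 0 = 22, q_0 = 22*0 + 1 = 1.
  i=1: a_1=44, p_1 = 44*22 + 1 = 969, q_1 = 44*1 + 0 = 44.
Indeed p_0^2 - 485*q_0^2 = 484 - 485 = -1, not +1.
Check: 969^2 - 485*44^2 = 938961 - 938960 = 1, so (x, y) = (969, 44) solves the equation, and by the theorem it is the least positive solution.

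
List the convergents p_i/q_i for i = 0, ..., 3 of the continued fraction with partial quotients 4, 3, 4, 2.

4/1, 13/3, 56/13, 125/29

Using the convergent recurrence p_i = a_i*p_{i-1} + p_{i-2}, q_i = a_i*q_{i-1} + q_{i-2} with p_{-2}=0, p_{-1}=1, q_{-2}=1, q_{-1}=0:
  i=0: a_0=4, p_0 = 4*1 + 0 = 4, q_0 = 4*0 + 1 = 1.
  i=1: a_1=3, p_1 = 3*4 + 1 = 13, q_1 = 3*1 + 0 = 3.
  i=2: a_2=4, p_2 = 4*13 + 4 = 56, q_2 = 4*3 + 1 = 13.
  i=3: a_3=2, p_3 = 2*56 + 13 = 125, q_3 = 2*13 + 3 = 29.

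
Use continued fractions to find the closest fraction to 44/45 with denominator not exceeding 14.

1/1

Expand x = 44/45 as a continued fraction with the Euclidean algorithm:
  44 = 0*45 + 44, so a_0 = 0.
  45 = 1*44 + 1, so a_1 = 1.
  44 = 44*1 + 0, so a_2 = 44.
so x = [0; 1, 44].
Convergents (p_i = a_i*p_{i-1} + p_{i-2}, q_i = a_i*q_{i-1} + q_{i-2} with p_{-2}=0, p_{-1}=1, q_{-2}=1, q_{-1}=0), until the denominator exceeds 14:
  i=0: a_0=0, p_0 = 0*1 + 0 = 0, q_0 = 0*0 + 1 = 1.
  i=1: a_1=1, p_1 = 1*0 + 1 = 1, q_1 = 1*1 + 0 = 1.
  i=2: a_2=44, p_2 = 44*1 + 0 = 44, q_2 = 44*1 + 1 = 45.
q_2 = 45 > 14, so the last convergent with denominator <= 14 is p_1/q_1 = 1/1.
The closest fraction with denominator <= 14 is either p_1/q_1 or the intermediate fraction (k*p_1 + p_0)/(k*q_1 + q_0) with the largest k >= 1 whose denominator stays <= 14; these approach x as k grows, and every other convergent or intermediate fraction in range is farther away.
Largest k: floor((14 - q_0)/q_1) = floor((14 - 1)/1) = 13.
That gives (13*1 + 0)/(13*1 + 1) = 13/14.
Compare the errors: |x - 1/1| = |44*1 - 1*45|/(45*1) = 1/45, and |x - 13/14| = |44*14 - 13*45|/(45*14) = 31/630.
Cross-multiplying, 1*630 = 630 < 1395 = 31*45, so 1/45 is smaller: the convergent 1/1 is closer to x than 13/14.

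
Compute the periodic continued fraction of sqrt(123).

Write x_i = (sqrt(123) + m_i)/d_i with (m_0, d_0) = (0, 1). a_0 = floor(sqrt(123)) = 11, since 11^2 = 121 <= 123 < 144 = 12^2.
Iterate m_{i+1} = d_i*a_i - m_i, d_{i+1} = (123 - m_{i+1}^2)/d_i, a_{i+1} = floor((a_0 + m_{i+1})/d_{i+1}):
  m_1 = 1*11 - 0 = 11, d_1 = (123 - 11^2)/1 = 2/1 = 2, a_1 = floor((11 + 11)/2) = 11.
  m_2 = 2*11 - 11 = 11, d_2 = (123 - 11^2)/2 = 2/2 = 1, a_2 = floor((11 + 11)/1) = 22.
  m_3 = 1*22 - 11 = 11, d_3 = (123 - 11^2)/1 = 2/1 = 2: (m_3, d_3) = (m_1, d_1) = (11, 2), so from here the quotients repeat a_1, a_2; the period length is 2.
Hence the expansion of sqrt(123) is a_0 = 11 followed by the repeating block 11, 22 (period 2).

[11; (11, 22)]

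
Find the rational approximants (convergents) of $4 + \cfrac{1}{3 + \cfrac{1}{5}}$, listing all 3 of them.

4/1, 13/3, 69/16

Using the convergent recurrence p_i = a_i*p_{i-1} + p_{i-2}, q_i = a_i*q_{i-1} + q_{i-2} with p_{-2}=0, p_{-1}=1, q_{-2}=1, q_{-1}=0:
  i=0: a_0=4, p_0 = 4*1 + 0 = 4, q_0 = 4*0 + 1 = 1.
  i=1: a_1=3, p_1 = 3*4 + 1 = 13, q_1 = 3*1 + 0 = 3.
  i=2: a_2=5, p_2 = 5*13 + 4 = 69, q_2 = 5*3 + 1 = 16.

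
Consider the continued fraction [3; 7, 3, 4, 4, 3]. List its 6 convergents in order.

Using the convergent recurrence p_i = a_i*p_{i-1} + p_{i-2}, q_i = a_i*q_{i-1} + q_{i-2} with p_{-2}=0, p_{-1}=1, q_{-2}=1, q_{-1}=0:
  i=0: a_0=3, p_0 = 3*1 + 0 = 3, q_0 = 3*0 + 1 = 1.
  i=1: a_1=7, p_1 = 7*3 + 1 = 22, q_1 = 7*1 + 0 = 7.
  i=2: a_2=3, p_2 = 3*22 + 3 = 69, q_2 = 3*7 + 1 = 22.
  i=3: a_3=4, p_3 = 4*69 + 22 = 298, q_3 = 4*22 + 7 = 95.
  i=4: a_4=4, p_4 = 4*298 + 69 = 1261, q_4 = 4*95 + 22 = 402.
  i=5: a_5=3, p_5 = 3*1261 + 298 = 4081, q_5 = 3*402 + 95 = 1301.

3/1, 22/7, 69/22, 298/95, 1261/402, 4081/1301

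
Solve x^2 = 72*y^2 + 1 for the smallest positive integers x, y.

First expand sqrt(72) as a continued fraction. With x_i = (sqrt(72) + m_i)/d_i and (m_0, d_0) = (0, 1): a_0 = floor(sqrt(72)) = 8, since 8^2 = 64 <= 72 < 81 = 9^2.
Iterate m_{i+1} = d_i*a_i - m_i, d_{i+1} = (72 - m_{i+1}^2)/d_i, a_{i+1} = floor((a_0 + m_{i+1})/d_{i+1}):
  m_1 = 1*8 - 0 = 8, d_1 = (72 - 8^2)/1 = 8/1 = 8, a_1 = floor((8 + 8)/8) = 2.
  m_2 = 8*2 - 8 = 8, d_2 = (72 - 8^2)/8 = 8/8 = 1, a_2 = floor((8 + 8)/1) = 16.
  m_3 = 1*16 - 8 = 8, d_3 = (72 - 8^2)/1 = 8/1 = 8: (m_3, d_3) = (m_1, d_1) = (8, 8), so from here the quotients repeat a_1, a_2; the period length is 2.
So sqrt(72) = [8; (2, 16)] with period length k = 2.
k is even, so the fundamental solution of x^2 - 72y^2 = 1 is (p_{k-1}, q_{k-1}) = (p_1, q_1); compute convergents through index 1.
Convergents (p_i = a_i*p_{i-1} + p_{i-2}, q_i = a_i*q_{i-1} + q_{i-2} with p_{-2}=0, p_{-1}=1, q_{-2}=1, q_{-1}=0):
  i=0: a_0=8, p_0 = 8*1 + 0 = 8, q_0 = 8*0 + 1 = 1.
  i=1: a_1=2, p_1 = 2*8 + 1 = 17, q_1 = 2*1 + 0 = 2.
Check: 17^2 - 72*2^2 = 289 - 288 = 1, so (x, y) = (17, 2) solves the equation, and by the theorem it is the least positive solution.

(x, y) = (17, 2)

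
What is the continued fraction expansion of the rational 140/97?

Run the Euclidean algorithm on 140 and 97; the successive quotients are the partial quotients a_0, a_1, ... (each step inverts the fractional part left over by the previous one):
  140 = 1*97 + 43, so a_0 = 1.
  97 = 2*43 + 11, so a_1 = 2.
  43 = 3*11 + 10, so a_2 = 3.
  11 = 1*10 + 1, so a_3 = 1.
  10 = 10*1 + 0, so a_4 = 10.
The remainder reaches 0 after 5 divisions, so the expansion has 5 partial quotients, read off in order.

[1; 2, 3, 1, 10]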